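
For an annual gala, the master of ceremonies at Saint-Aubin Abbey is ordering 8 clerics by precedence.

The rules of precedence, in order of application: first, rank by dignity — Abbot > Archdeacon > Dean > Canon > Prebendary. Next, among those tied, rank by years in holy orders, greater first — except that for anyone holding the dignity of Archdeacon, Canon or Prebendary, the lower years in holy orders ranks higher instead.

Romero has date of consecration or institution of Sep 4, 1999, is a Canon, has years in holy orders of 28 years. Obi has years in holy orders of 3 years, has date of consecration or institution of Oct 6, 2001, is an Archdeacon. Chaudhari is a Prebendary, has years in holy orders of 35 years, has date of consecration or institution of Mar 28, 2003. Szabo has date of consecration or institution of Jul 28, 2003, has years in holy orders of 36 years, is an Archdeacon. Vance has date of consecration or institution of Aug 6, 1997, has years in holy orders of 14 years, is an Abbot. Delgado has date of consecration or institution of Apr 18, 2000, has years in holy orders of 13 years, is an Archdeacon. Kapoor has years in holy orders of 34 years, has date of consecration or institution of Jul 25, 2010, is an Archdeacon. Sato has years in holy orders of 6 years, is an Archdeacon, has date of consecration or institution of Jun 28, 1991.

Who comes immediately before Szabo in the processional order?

By dignity: Vance (Abbot); then Obi, Sato, Delgado, Kapoor and Szabo (Archdeacon); then Romero (Canon); then Chaudhari (Prebendary).
Among Obi, Sato, Delgado, Kapoor and Szabo, by years in holy orders (lower first) (reversed rule for this group): Obi (3 years) before Sato (6 years) before Delgado (13 years) before Kapoor (34 years) before Szabo (36 years).
Order: Vance, Obi, Sato, Delgado, Kapoor, Szabo, Romero, Chaudhari.

Kapoor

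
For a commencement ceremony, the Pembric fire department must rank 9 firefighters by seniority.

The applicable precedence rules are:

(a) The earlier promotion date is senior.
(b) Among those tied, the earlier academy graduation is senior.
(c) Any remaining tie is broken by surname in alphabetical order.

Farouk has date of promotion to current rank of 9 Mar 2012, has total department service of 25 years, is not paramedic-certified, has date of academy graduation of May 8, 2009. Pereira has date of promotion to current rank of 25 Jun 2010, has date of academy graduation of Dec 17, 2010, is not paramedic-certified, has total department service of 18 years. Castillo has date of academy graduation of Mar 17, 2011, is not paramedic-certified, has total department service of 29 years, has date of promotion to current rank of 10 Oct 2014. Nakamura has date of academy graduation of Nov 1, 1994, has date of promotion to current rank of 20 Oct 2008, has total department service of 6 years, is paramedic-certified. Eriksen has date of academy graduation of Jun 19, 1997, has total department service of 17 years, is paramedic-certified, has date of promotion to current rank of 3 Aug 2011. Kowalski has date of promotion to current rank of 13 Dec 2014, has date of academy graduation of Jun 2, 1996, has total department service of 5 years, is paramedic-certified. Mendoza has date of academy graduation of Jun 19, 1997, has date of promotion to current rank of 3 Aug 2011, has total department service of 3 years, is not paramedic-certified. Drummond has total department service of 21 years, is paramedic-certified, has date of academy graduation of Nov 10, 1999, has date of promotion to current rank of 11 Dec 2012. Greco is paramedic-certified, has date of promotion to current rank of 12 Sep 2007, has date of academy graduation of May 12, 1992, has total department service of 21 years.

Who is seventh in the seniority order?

By date of promotion to current rank (earlier first): Greco (12 Sep 2007); then Nakamura (20 Oct 2008); then Pereira (25 Jun 2010); then Eriksen and Mendoza (both 3 Aug 2011); then Farouk (9 Mar 2012); then Drummond (11 Dec 2012); then Castillo (10 Oct 2014); then Kowalski (13 Dec 2014).
Eriksen and Mendoza both have date of academy graduation Jun 19, 1997, so the next rule applies.
Among Eriksen and Mendoza, alphabetically by surname: Eriksen before Mendoza.
Order: Greco, Nakamura, Pereira, Eriksen, Mendoza, Farouk, Drummond, Castillo, Kowalski.

Drummond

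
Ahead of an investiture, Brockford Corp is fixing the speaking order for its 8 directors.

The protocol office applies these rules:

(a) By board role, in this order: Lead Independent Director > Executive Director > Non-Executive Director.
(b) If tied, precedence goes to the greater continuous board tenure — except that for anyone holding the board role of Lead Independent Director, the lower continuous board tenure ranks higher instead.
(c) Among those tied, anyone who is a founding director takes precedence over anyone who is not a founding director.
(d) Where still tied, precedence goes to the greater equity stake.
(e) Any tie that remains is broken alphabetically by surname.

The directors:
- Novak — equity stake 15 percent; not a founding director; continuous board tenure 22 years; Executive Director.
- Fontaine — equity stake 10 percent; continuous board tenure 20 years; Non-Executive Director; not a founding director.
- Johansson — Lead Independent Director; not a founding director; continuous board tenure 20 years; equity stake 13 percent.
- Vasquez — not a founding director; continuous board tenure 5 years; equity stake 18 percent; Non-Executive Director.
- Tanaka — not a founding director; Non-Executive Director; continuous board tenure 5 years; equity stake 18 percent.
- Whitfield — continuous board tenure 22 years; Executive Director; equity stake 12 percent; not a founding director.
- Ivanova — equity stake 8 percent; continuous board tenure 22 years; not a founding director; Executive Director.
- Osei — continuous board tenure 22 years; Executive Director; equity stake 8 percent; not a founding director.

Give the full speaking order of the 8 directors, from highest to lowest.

By board role: Johansson (Lead Independent Director); then Novak, Whitfield, Ivanova and Osei (Executive Director); then Fontaine, Tanaka and Vasquez (Non-Executive Director).
Novak, Whitfield, Ivanova and Osei all have continuous board tenure 22 years, so the next rule applies.
Novak, Whitfield, Ivanova and Osei are each not a founding director, so the next rule applies.
Among Novak, Whitfield, Ivanova and Osei, by equity stake (higher first): Novak (15 percent) before Whitfield (12 percent) before Ivanova and Osei (8 percent).
Among Ivanova and Osei, alphabetically by surname: Ivanova before Osei.
Among Fontaine, Tanaka and Vasquez, by continuous board tenure (higher first): Fontaine (20 years) before Tanaka and Vasquez (5 years).
Tanaka and Vasquez are each not a founding director, so the next rule applies.
Tanaka and Vasquez both have equity stake 18 percent, so the next rule applies.
Among Tanaka and Vasquez, alphabetically by surname: Tanaka before Vasquez.
Full order: Johansson, Novak, Whitfield, Ivanova, Osei, Fontaine, Tanaka, Vasquez.

Johansson, Novak, Whitfield, Ivanova, Osei, Fontaine, Tanaka, Vasquez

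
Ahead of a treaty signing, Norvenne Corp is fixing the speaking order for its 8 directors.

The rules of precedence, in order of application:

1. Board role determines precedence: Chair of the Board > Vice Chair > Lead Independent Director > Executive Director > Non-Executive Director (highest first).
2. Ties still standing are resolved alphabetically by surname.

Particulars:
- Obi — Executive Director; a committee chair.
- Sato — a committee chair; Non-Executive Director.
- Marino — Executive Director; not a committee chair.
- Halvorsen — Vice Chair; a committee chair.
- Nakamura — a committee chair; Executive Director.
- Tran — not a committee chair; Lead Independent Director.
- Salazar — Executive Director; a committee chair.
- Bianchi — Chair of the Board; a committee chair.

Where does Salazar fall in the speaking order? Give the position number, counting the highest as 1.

7

By board role: Bianchi (Chair of the Board); then Halvorsen (Vice Chair); then Tran (Lead Independent Director); then Marino, Nakamura, Obi and Salazar (Executive Director); then Sato (Non-Executive Director).
Among Marino, Nakamura, Obi and Salazar, alphabetically by surname: Marino before Nakamura before Obi before Salazar.
Order: Bianchi, Halvorsen, Tran, Marino, Nakamura, Obi, Salazar, Sato. So position 7.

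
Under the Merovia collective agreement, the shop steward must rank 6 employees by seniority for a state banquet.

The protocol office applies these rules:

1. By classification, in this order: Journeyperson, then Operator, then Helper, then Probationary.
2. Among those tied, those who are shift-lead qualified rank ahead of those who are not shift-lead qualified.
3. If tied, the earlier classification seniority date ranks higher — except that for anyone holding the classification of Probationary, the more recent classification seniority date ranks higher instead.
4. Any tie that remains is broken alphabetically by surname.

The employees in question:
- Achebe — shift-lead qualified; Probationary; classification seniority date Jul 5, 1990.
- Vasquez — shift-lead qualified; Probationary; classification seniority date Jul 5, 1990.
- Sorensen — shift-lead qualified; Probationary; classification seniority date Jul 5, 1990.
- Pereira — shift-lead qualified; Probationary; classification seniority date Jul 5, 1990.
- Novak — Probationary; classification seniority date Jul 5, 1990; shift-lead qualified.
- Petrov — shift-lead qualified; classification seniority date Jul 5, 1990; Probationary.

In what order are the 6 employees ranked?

By classification: Achebe, Novak, Pereira, Petrov, Sorensen and Vasquez (Probationary).
Achebe, Novak, Pereira, Petrov, Sorensen and Vasquez are each shift-lead qualified, so the next rule applies.
Achebe, Novak, Pereira, Petrov, Sorensen and Vasquez all have classification seniority date Jul 5, 1990, so the next rule applies.
Among Achebe, Novak, Pereira, Petrov, Sorensen and Vasquez, alphabetically by surname: Achebe before Novak before Pereira before Petrov before Sorensen before Vasquez.
Full order: Achebe, Novak, Pereira, Petrov, Sorensen, Vasquez.

Achebe, Novak, Pereira, Petrov, Sorensen, Vasquez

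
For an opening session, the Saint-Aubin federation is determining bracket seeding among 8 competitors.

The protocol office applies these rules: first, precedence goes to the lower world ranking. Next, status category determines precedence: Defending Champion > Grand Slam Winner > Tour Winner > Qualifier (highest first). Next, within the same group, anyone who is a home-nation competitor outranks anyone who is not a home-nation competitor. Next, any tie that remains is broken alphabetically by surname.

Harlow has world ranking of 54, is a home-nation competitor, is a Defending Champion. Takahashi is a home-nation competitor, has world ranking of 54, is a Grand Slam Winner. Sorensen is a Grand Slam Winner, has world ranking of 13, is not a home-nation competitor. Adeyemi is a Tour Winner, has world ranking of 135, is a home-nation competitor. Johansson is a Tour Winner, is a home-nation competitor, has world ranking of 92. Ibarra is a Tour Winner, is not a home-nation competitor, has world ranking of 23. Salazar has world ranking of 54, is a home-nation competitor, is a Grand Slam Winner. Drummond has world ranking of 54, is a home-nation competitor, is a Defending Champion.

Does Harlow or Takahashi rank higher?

By world ranking (lower first): Sorensen (13); then Ibarra (23); then Drummond, Harlow, Salazar and Takahashi (each 54); then Johansson (92); then Adeyemi (135).
Among Drummond, Harlow, Salazar and Takahashi, by status category: Drummond and Harlow (Defending Champion) before Salazar and Takahashi (Grand Slam Winner).
Drummond and Harlow are each a home-nation competitor, so the next rule applies.
Among Drummond and Harlow, alphabetically by surname: Drummond before Harlow.
Salazar and Takahashi are each a home-nation competitor, so the next rule applies.
Among Salazar and Takahashi, alphabetically by surname: Salazar before Takahashi.
So Harlow takes precedence.

Harlow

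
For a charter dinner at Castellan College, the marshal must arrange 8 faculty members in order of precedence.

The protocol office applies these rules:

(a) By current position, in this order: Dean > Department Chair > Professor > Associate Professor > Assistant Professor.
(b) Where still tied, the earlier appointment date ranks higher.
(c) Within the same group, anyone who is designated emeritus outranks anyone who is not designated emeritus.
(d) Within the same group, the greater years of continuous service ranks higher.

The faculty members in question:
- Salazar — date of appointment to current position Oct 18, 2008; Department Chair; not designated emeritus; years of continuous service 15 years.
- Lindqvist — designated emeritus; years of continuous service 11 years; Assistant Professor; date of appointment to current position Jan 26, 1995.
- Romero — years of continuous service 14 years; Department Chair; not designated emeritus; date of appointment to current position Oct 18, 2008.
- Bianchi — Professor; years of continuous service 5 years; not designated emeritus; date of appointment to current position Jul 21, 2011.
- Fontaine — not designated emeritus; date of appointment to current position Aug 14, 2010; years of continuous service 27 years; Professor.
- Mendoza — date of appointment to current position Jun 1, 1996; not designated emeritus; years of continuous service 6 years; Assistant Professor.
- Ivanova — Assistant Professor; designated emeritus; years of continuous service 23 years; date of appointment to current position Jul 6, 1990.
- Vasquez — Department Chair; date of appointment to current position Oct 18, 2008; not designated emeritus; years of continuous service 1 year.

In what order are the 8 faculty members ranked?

By current position: Salazar, Romero and Vasquez (Department Chair); then Fontaine and Bianchi (Professor); then Ivanova, Lindqvist and Mendoza (Assistant Professor).
Salazar, Romero and Vasquez all have date of appointment to current position Oct 18, 2008, so the next rule applies.
Salazar, Romero and Vasquez are each not designated emeritus, so the next rule applies.
Among Salazar, Romero and Vasquez, by years of continuous service (higher first): Salazar (15 years) before Romero (14 years) before Vasquez (1 year).
Among Fontaine and Bianchi, by date of appointment to current position (earlier first): Fontaine (Aug 14, 2010) before Bianchi (Jul 21, 2011).
Among Ivanova, Lindqvist and Mendoza, by date of appointment to current position (earlier first): Ivanova (Jul 6, 1990) before Lindqvist (Jan 26, 1995) before Mendoza (Jun 1, 1996).
Full order: Salazar, Romero, Vasquez, Fontaine, Bianchi, Ivanova, Lindqvist, Mendoza.

Salazar, Romero, Vasquez, Fontaine, Bianchi, Ivanova, Lindqvist, Mendoza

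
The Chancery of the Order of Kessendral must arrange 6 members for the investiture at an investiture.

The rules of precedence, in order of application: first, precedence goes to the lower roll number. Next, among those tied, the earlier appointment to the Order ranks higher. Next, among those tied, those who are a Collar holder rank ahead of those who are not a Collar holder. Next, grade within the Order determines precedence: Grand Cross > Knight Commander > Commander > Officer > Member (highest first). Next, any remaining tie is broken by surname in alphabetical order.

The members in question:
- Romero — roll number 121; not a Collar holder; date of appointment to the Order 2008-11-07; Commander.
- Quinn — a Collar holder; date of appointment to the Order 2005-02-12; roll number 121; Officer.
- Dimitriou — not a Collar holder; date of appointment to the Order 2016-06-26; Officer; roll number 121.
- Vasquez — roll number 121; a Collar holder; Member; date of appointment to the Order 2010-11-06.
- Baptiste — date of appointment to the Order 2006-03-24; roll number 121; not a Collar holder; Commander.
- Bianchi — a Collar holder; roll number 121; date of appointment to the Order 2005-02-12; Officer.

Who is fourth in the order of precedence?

Romero

By roll number (lower first): Bianchi, Quinn, Baptiste, Romero, Vasquez and Dimitriou (each 121).
Among Bianchi, Quinn, Baptiste, Romero, Vasquez and Dimitriou, by date of appointment to the Order (earlier first): Bianchi and Quinn (2005-02-12) before Baptiste (2006-03-24) before Romero (2008-11-07) before Vasquez (2010-11-06) before Dimitriou (2016-06-26).
Bianchi and Quinn are each a Collar holder, so the next rule applies.
Bianchi and Quinn are each Officer, so the next rule applies.
Among Bianchi and Quinn, alphabetically by surname: Bianchi before Quinn.
Order: Bianchi, Quinn, Baptiste, Romero, Vasquez, Dimitriou.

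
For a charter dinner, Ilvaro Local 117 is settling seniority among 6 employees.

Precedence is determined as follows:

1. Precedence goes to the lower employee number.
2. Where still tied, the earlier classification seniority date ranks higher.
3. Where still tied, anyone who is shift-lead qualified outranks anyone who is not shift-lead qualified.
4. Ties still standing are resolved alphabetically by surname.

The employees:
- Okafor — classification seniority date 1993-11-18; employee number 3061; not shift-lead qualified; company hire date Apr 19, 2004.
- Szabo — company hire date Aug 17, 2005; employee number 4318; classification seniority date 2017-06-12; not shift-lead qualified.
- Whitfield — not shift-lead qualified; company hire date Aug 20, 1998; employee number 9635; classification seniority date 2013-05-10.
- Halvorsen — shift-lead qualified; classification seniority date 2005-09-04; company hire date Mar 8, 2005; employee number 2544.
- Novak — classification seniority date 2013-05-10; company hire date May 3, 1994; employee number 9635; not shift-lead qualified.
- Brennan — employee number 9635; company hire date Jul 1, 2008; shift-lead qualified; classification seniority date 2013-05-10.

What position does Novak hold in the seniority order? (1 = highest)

5

By employee number (lower first): Halvorsen (2544); then Okafor (3061); then Szabo (4318); then Brennan, Novak and Whitfield (each 9635).
Brennan, Novak and Whitfield all have classification seniority date 2013-05-10, so the next rule applies.
Among Brennan, Novak and Whitfield, shift-lead qualified before not shift-lead qualified: Brennan (shift-lead qualified) before Novak and Whitfield (not shift-lead qualified).
Among Novak and Whitfield, alphabetically by surname: Novak before Whitfield.
Order: Halvorsen, Okafor, Szabo, Brennan, Novak, Whitfield. So position 5.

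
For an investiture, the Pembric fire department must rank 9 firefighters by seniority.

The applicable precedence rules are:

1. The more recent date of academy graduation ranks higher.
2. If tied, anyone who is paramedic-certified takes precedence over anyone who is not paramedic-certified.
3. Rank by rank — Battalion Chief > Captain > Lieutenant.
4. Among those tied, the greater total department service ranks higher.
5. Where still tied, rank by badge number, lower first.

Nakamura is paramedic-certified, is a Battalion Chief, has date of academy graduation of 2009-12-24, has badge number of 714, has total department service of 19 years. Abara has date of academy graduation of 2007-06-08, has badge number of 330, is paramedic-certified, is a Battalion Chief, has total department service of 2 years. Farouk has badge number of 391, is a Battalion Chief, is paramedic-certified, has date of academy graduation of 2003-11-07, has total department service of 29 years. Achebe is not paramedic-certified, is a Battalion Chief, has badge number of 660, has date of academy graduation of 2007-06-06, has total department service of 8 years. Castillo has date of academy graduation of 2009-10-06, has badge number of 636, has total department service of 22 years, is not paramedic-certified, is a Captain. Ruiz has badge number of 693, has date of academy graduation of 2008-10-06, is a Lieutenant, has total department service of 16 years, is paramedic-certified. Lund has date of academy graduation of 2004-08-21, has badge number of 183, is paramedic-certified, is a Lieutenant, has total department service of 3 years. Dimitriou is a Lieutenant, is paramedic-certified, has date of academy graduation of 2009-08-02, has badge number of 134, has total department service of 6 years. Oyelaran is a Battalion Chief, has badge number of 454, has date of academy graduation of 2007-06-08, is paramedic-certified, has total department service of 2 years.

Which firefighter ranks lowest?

Farouk

By date of academy graduation (later first): Nakamura (2009-12-24); then Castillo (2009-10-06); then Dimitriou (2009-08-02); then Ruiz (2008-10-06); then Abara and Oyelaran (both 2007-06-08); then Achebe (2007-06-06); then Lund (2004-08-21); then Farouk (2003-11-07).
Abara and Oyelaran are each paramedic-certified, so the next rule applies.
Abara and Oyelaran are each Battalion Chief, so the next rule applies.
Abara and Oyelaran both have total department service 2 years, so the next rule applies.
Among Abara and Oyelaran, by badge number (lower first): Abara (330) before Oyelaran (454).
Order: Nakamura, Castillo, Dimitriou, Ruiz, Abara, Oyelaran, Achebe, Lund, Farouk.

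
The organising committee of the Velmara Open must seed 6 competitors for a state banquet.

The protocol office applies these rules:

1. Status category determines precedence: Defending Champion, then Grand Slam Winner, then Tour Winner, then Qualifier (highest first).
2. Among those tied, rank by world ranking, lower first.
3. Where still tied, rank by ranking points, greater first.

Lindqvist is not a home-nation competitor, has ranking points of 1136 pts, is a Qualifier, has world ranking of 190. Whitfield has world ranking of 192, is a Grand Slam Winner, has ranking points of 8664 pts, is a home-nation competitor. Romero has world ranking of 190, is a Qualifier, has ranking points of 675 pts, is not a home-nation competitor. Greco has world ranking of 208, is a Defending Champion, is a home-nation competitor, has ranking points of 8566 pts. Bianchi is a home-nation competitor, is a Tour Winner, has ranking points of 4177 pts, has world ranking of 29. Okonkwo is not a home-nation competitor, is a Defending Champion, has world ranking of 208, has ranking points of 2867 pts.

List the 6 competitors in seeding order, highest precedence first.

By status category: Greco and Okonkwo (Defending Champion); then Whitfield (Grand Slam Winner); then Bianchi (Tour Winner); then Lindqvist and Romero (Qualifier).
Greco and Okonkwo both have world ranking 208, so the next rule applies.
Among Greco and Okonkwo, by ranking points (higher first): Greco (8566 pts) before Okonkwo (2867 pts).
Lindqvist and Romero both have world ranking 190, so the next rule applies.
Among Lindqvist and Romero, by ranking points (higher first): Lindqvist (1136 pts) before Romero (675 pts).
Full order: Greco, Okonkwo, Whitfield, Bianchi, Lindqvist, Romero.

Greco, Okonkwo, Whitfield, Bianchi, Lindqvist, Romero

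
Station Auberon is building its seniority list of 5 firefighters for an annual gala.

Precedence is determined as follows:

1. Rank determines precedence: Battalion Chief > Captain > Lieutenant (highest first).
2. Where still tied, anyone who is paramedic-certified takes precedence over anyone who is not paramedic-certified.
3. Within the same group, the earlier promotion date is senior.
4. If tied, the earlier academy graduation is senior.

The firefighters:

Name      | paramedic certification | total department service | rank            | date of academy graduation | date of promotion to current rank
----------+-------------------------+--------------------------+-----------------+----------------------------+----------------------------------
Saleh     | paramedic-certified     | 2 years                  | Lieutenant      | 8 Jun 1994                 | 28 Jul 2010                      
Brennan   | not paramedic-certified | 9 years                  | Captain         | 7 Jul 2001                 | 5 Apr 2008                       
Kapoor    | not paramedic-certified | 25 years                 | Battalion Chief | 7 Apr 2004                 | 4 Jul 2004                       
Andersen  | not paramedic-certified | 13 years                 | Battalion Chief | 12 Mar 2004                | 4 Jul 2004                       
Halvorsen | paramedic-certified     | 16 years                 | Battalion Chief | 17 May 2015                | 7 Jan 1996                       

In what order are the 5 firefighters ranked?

By rank: Halvorsen, Andersen and Kapoor (Battalion Chief); then Brennan (Captain); then Saleh (Lieutenant).
Among Halvorsen, Andersen and Kapoor, paramedic-certified before not paramedic-certified: Halvorsen (paramedic-certified) before Andersen and Kapoor (not paramedic-certified).
Andersen and Kapoor both have date of promotion to current rank 4 Jul 2004, so the next rule applies.
Among Andersen and Kapoor, by date of academy graduation (earlier first): Andersen (12 Mar 2004) before Kapoor (7 Apr 2004).
Full order: Halvorsen, Andersen, Kapoor, Brennan, Saleh.

Halvorsen, Andersen, Kapoor, Brennan, Saleh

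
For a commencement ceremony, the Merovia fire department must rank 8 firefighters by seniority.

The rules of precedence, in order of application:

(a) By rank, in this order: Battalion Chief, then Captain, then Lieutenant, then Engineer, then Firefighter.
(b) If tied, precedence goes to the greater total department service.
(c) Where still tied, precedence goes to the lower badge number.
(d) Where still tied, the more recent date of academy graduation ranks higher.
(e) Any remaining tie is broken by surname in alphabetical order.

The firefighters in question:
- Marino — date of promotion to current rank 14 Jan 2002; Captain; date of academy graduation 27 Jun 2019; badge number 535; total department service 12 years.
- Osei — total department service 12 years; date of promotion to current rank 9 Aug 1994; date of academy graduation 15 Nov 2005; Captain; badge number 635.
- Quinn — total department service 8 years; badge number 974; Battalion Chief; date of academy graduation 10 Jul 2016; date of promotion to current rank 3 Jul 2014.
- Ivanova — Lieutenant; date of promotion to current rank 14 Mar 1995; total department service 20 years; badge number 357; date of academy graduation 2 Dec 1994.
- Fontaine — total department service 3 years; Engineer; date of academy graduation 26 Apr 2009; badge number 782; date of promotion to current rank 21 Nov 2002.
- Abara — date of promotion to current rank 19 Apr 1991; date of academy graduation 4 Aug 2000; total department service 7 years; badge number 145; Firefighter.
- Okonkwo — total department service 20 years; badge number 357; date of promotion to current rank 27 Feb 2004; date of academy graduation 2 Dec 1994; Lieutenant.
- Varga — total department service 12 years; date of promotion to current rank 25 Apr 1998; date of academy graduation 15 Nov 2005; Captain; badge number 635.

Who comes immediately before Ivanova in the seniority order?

By rank: Quinn (Battalion Chief); then Marino, Osei and Varga (Captain); then Ivanova and Okonkwo (Lieutenant); then Fontaine (Engineer); then Abara (Firefighter).
Marino, Osei and Varga all have total department service 12 years, so the next rule applies.
Among Marino, Osei and Varga, by badge number (lower first): Marino (535) before Osei and Varga (635).
Osei and Varga both have date of academy graduation 15 Nov 2005, so the next rule applies.
Among Osei and Varga, alphabetically by surname: Osei before Varga.
Ivanova and Okonkwo both have total department service 20 years, so the next rule applies.
Ivanova and Okonkwo both have badge number 357, so the next rule applies.
Ivanova and Okonkwo both have date of academy graduation 2 Dec 1994, so the next rule applies.
Among Ivanova and Okonkwo, alphabetically by surname: Ivanova before Okonkwo.
Order: Quinn, Marino, Osei, Varga, Ivanova, Okonkwo, Fontaine, Abara.

Varga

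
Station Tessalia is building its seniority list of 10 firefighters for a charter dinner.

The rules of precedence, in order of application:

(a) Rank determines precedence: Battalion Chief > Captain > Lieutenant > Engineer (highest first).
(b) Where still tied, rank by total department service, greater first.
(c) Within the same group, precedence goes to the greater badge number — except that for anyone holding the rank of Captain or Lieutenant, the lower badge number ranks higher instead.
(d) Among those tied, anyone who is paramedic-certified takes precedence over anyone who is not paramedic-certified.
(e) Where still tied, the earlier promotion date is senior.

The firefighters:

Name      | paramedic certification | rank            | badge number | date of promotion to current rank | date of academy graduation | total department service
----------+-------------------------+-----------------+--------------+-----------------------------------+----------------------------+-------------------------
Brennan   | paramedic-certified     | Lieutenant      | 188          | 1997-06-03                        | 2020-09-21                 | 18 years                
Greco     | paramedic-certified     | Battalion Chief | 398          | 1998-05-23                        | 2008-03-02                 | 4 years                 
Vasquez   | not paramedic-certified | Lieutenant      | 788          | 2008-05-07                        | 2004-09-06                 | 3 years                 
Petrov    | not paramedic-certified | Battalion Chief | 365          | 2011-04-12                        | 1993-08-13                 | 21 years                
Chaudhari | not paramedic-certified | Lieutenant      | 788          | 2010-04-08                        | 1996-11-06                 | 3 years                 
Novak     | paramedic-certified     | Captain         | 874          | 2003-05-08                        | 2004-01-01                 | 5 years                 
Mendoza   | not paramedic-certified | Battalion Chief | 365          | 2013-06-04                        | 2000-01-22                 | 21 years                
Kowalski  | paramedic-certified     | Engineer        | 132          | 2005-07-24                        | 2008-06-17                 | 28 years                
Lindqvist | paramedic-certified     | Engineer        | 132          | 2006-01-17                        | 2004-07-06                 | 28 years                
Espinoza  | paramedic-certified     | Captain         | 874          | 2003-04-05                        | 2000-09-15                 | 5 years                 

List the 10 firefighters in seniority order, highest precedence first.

By rank: Petrov, Mendoza and Greco (Battalion Chief); then Espinoza and Novak (Captain); then Brennan, Vasquez and Chaudhari (Lieutenant); then Kowalski and Lindqvist (Engineer).
Among Petrov, Mendoza and Greco, by total department service (higher first): Petrov and Mendoza (21 years) before Greco (4 years).
Petrov and Mendoza both have badge number 365, so the next rule applies.
Petrov and Mendoza are each not paramedic-certified, so the next rule applies.
Among Petrov and Mendoza, by date of promotion to current rank (earlier first): Petrov (2011-04-12) before Mendoza (2013-06-04).
Espinoza and Novak both have total department service 5 years, so the next rule applies.
Espinoza and Novak both have badge number 874, so the next rule applies.
Espinoza and Novak are each paramedic-certified, so the next rule applies.
Among Espinoza and Novak, by date of promotion to current rank (earlier first): Espinoza (2003-04-05) before Novak (2003-05-08).
Among Brennan, Vasquez and Chaudhari, by total department service (higher first): Brennan (18 years) before Vasquez and Chaudhari (3 years).
Vasquez and Chaudhari both have badge number 788, so the next rule applies.
Vasquez and Chaudhari are each not paramedic-certified, so the next rule applies.
Among Vasquez and Chaudhari, by date of promotion to current rank (earlier first): Vasquez (2008-05-07) before Chaudhari (2010-04-08).
Kowalski and Lindqvist both have total department service 28 years, so the next rule applies.
Kowalski and Lindqvist both have badge number 132, so the next rule applies.
Kowalski and Lindqvist are each paramedic-certified, so the next rule applies.
Among Kowalski and Lindqvist, by date of promotion to current rank (earlier first): Kowalski (2005-07-24) before Lindqvist (2006-01-17).
Full order: Petrov, Mendoza, Greco, Espinoza, Novak, Brennan, Vasquez, Chaudhari, Kowalski, Lindqvist.

Petrov, Mendoza, Greco, Espinoza, Novak, Brennan, Vasquez, Chaudhari, Kowalski, Lindqvist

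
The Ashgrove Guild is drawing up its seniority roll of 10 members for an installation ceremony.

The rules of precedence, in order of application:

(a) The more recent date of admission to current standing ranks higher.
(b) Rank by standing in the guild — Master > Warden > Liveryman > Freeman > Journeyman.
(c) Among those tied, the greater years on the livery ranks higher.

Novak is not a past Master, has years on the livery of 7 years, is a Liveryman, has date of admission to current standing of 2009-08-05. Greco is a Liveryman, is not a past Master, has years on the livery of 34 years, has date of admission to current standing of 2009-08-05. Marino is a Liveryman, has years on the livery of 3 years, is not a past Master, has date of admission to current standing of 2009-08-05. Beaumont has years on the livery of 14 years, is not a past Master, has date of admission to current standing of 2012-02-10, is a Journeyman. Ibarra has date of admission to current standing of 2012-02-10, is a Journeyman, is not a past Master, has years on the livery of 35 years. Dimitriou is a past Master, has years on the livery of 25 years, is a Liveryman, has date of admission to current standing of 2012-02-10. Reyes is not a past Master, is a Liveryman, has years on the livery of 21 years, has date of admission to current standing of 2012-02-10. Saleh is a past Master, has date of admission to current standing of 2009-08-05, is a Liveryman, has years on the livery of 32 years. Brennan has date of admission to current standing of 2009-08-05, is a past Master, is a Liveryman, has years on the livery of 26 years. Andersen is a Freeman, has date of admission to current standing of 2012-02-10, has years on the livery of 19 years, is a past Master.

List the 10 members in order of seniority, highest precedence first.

Dimitriou, Reyes, Andersen, Ibarra, Beaumont, Greco, Saleh, Brennan, Novak, Marino

By date of admission to current standing (later first): Dimitriou, Reyes, Andersen, Ibarra and Beaumont (each 2012-02-10); then Greco, Saleh, Brennan, Novak and Marino (each 2009-08-05).
Among Dimitriou, Reyes, Andersen, Ibarra and Beaumont, by standing in the guild: Dimitriou and Reyes (Liveryman) before Andersen (Freeman) before Ibarra and Beaumont (Journeyman).
Among Dimitriou and Reyes, by years on the livery (higher first): Dimitriou (25 years) before Reyes (21 years).
Among Ibarra and Beaumont, by years on the livery (higher first): Ibarra (35 years) before Beaumont (14 years).
Greco, Saleh, Brennan, Novak and Marino are each Liveryman, so the next rule applies.
Among Greco, Saleh, Brennan, Novak and Marino, by years on the livery (higher first): Greco (34 years) before Saleh (32 years) before Brennan (26 years) before Novak (7 years) before Marino (3 years).
Full order: Dimitriou, Reyes, Andersen, Ibarra, Beaumont, Greco, Saleh, Brennan, Novak, Marino.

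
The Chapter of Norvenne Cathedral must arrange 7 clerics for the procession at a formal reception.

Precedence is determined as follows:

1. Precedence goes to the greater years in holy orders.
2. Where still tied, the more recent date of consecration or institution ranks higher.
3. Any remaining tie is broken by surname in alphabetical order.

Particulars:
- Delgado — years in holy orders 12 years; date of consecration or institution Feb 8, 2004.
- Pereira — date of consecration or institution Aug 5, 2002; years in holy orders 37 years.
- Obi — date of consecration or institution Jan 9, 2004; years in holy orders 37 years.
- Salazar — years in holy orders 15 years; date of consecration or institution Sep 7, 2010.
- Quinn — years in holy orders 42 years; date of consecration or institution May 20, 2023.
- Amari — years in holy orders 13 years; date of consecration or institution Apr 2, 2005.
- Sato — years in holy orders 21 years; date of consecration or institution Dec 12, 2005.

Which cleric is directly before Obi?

By years in holy orders (higher first): Quinn (42 years); then Obi and Pereira (both 37 years); then Sato (21 years); then Salazar (15 years); then Amari (13 years); then Delgado (12 years).
Among Obi and Pereira, by date of consecration or institution (later first): Obi (Jan 9, 2004) before Pereira (Aug 5, 2002).
Order: Quinn, Obi, Pereira, Sato, Salazar, Amari, Delgado.

Quinn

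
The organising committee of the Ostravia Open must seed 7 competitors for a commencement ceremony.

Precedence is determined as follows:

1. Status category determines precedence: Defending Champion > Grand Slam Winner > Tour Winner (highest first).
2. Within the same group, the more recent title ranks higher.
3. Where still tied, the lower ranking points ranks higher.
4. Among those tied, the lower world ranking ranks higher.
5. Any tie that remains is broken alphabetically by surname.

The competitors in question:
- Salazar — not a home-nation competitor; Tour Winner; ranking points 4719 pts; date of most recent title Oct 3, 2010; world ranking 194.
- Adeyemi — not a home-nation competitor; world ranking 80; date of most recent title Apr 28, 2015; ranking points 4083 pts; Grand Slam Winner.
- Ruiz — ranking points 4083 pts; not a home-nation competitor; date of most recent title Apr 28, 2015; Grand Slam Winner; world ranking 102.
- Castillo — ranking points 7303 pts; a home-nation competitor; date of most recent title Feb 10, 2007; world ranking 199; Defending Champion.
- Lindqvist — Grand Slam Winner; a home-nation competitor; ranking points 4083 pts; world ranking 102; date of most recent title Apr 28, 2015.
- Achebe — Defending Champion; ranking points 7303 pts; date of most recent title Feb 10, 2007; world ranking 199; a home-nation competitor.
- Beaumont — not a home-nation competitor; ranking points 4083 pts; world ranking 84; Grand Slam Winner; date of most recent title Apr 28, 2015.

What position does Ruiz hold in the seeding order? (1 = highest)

6

By status category: Achebe and Castillo (Defending Champion); then Adeyemi, Beaumont, Lindqvist and Ruiz (Grand Slam Winner); then Salazar (Tour Winner).
Achebe and Castillo both have date of most recent title Feb 10, 2007, so the next rule applies.
Achebe and Castillo both have ranking points 7303 pts, so the next rule applies.
Achebe and Castillo both have world ranking 199, so the next rule applies.
Among Achebe and Castillo, alphabetically by surname: Achebe before Castillo.
Adeyemi, Beaumont, Lindqvist and Ruiz all have date of most recent title Apr 28, 2015, so the next rule applies.
Adeyemi, Beaumont, Lindqvist and Ruiz all have ranking points 4083 pts, so the next rule applies.
Among Adeyemi, Beaumont, Lindqvist and Ruiz, by world ranking (lower first): Adeyemi (80) before Beaumont (84) before Lindqvist and Ruiz (102).
Among Lindqvist and Ruiz, alphabetically by surname: Lindqvist before Ruiz.
Order: Achebe, Castillo, Adeyemi, Beaumont, Lindqvist, Ruiz, Salazar. So position 6.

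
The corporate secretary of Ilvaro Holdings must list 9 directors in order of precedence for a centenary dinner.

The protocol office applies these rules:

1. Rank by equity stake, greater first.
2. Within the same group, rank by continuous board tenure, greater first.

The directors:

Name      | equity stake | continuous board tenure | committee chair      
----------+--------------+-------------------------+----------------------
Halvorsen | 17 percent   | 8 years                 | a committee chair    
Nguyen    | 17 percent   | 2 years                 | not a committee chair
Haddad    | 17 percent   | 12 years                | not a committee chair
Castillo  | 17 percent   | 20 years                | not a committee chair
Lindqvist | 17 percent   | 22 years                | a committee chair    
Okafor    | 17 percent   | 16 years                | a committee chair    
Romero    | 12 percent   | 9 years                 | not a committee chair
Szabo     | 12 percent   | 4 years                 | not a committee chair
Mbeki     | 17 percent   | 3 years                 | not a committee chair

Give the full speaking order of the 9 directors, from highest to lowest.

By equity stake (higher first): Lindqvist, Castillo, Okafor, Haddad, Halvorsen, Mbeki and Nguyen (each 17 percent); then Romero and Szabo (both 12 percent).
Among Lindqvist, Castillo, Okafor, Haddad, Halvorsen, Mbeki and Nguyen, by continuous board tenure (higher first): Lindqvist (22 years) before Castillo (20 years) before Okafor (16 years) before Haddad (12 years) before Halvorsen (8 years) before Mbeki (3 years) before Nguyen (2 years).
Among Romero and Szabo, by continuous board tenure (higher first): Romero (9 years) before Szabo (4 years).
Full order: Lindqvist, Castillo, Okafor, Haddad, Halvorsen, Mbeki, Nguyen, Romero, Szabo.

Lindqvist, Castillo, Okafor, Haddad, Halvorsen, Mbeki, Nguyen, Romero, Szabo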